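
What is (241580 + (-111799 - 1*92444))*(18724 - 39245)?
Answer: -766192577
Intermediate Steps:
(241580 + (-111799 - 1*92444))*(18724 - 39245) = (241580 + (-111799 - 92444))*(-20521) = (241580 - 204243)*(-20521) = 37337*(-20521) = -766192577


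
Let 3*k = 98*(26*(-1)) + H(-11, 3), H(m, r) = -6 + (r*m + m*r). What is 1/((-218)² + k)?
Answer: 3/139952 ≈ 2.1436e-5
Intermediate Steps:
H(m, r) = -6 + 2*m*r (H(m, r) = -6 + (m*r + m*r) = -6 + 2*m*r)
k = -2620/3 (k = (98*(26*(-1)) + (-6 + 2*(-11)*3))/3 = (98*(-26) + (-6 - 66))/3 = (-2548 - 72)/3 = (⅓)*(-2620) = -2620/3 ≈ -873.33)
1/((-218)² + k) = 1/((-218)² - 2620/3) = 1/(47524 - 2620/3) = 1/(139952/3) = 3/139952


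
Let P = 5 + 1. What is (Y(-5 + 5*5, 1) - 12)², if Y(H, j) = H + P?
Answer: 196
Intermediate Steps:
P = 6
Y(H, j) = 6 + H (Y(H, j) = H + 6 = 6 + H)
(Y(-5 + 5*5, 1) - 12)² = ((6 + (-5 + 5*5)) - 12)² = ((6 + (-5 + 25)) - 12)² = ((6 + 20) - 12)² = (26 - 12)² = 14² = 196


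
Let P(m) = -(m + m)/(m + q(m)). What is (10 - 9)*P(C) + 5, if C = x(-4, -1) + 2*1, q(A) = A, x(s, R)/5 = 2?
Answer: 4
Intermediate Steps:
x(s, R) = 10 (x(s, R) = 5*2 = 10)
C = 12 (C = 10 + 2*1 = 10 + 2 = 12)
P(m) = -1 (P(m) = -(m + m)/(m + m) = -2*m/(2*m) = -2*m*1/(2*m) = -1*1 = -1)
(10 - 9)*P(C) + 5 = (10 - 9)*(-1) + 5 = 1*(-1) + 5 = -1 + 5 = 4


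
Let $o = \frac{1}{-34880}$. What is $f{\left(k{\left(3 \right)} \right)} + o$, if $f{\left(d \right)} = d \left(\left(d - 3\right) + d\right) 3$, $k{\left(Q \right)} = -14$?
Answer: $\frac{45413759}{34880} \approx 1302.0$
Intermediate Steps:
$o = - \frac{1}{34880} \approx -2.867 \cdot 10^{-5}$
$f{\left(d \right)} = 3 d \left(-3 + 2 d\right)$ ($f{\left(d \right)} = d \left(\left(-3 + d\right) + d\right) 3 = d \left(-3 + 2 d\right) 3 = 3 d \left(-3 + 2 d\right)$)
$f{\left(k{\left(3 \right)} \right)} + o = 3 \left(-14\right) \left(-3 + 2 \left(-14\right)\right) - \frac{1}{34880} = 3 \left(-14\right) \left(-3 - 28\right) - \frac{1}{34880} = 3 \left(-14\right) \left(-31\right) - \frac{1}{34880} = 1302 - \frac{1}{34880} = \frac{45413759}{34880}$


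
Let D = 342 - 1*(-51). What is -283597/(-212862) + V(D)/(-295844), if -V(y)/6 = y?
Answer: 10550299933/7871743191 ≈ 1.3403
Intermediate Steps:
D = 393 (D = 342 + 51 = 393)
V(y) = -6*y
-283597/(-212862) + V(D)/(-295844) = -283597/(-212862) - 6*393/(-295844) = -283597*(-1/212862) - 2358*(-1/295844) = 283597/212862 + 1179/147922 = 10550299933/7871743191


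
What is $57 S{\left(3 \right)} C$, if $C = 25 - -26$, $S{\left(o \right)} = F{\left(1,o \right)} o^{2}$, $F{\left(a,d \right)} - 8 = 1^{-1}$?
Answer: $235467$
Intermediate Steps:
$F{\left(a,d \right)} = 9$ ($F{\left(a,d \right)} = 8 + 1^{-1} = 8 + 1 = 9$)
$S{\left(o \right)} = 9 o^{2}$
$C = 51$ ($C = 25 + 26 = 51$)
$57 S{\left(3 \right)} C = 57 \cdot 9 \cdot 3^{2} \cdot 51 = 57 \cdot 9 \cdot 9 \cdot 51 = 57 \cdot 81 \cdot 51 = 4617 \cdot 51 = 235467$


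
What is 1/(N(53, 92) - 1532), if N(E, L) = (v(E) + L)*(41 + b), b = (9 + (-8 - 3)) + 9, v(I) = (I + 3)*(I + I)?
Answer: 1/287812 ≈ 3.4745e-6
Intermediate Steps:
v(I) = 2*I*(3 + I) (v(I) = (3 + I)*(2*I) = 2*I*(3 + I))
b = 7 (b = (9 - 11) + 9 = -2 + 9 = 7)
N(E, L) = 48*L + 96*E*(3 + E) (N(E, L) = (2*E*(3 + E) + L)*(41 + 7) = (L + 2*E*(3 + E))*48 = 48*L + 96*E*(3 + E))
1/(N(53, 92) - 1532) = 1/((48*92 + 96*53*(3 + 53)) - 1532) = 1/((4416 + 96*53*56) - 1532) = 1/((4416 + 284928) - 1532) = 1/(289344 - 1532) = 1/287812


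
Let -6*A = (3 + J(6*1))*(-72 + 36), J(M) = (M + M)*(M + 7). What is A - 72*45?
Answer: -2286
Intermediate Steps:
J(M) = 2*M*(7 + M) (J(M) = (2*M)*(7 + M) = 2*M*(7 + M))
A = 954 (A = -(3 + 2*(6*1)*(7 + 6*1))*(-72 + 36)/6 = -(3 + 2*6*(7 + 6))*(-36)/6 = -(3 + 2*6*13)*(-36)/6 = -(3 + 156)*(-36)/6 = -53*(-36)/2 = -⅙*(-5724) = 954)
A - 72*45 = 954 - 72*45 = 954 - 3240 = -2286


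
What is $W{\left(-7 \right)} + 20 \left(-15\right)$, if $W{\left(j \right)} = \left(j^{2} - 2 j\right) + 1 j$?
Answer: $-244$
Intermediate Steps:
$W{\left(j \right)} = j^{2} - j$ ($W{\left(j \right)} = \left(j^{2} - 2 j\right) + j = j^{2} - j$)
$W{\left(-7 \right)} + 20 \left(-15\right) = - 7 \left(-1 - 7\right) + 20 \left(-15\right) = \left(-7\right) \left(-8\right) - 300 = 56 - 300 = -244$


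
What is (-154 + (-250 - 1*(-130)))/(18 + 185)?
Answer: -274/203 ≈ -1.3498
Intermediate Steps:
(-154 + (-250 - 1*(-130)))/(18 + 185) = (-154 + (-250 + 130))/203 = (-154 - 120)*(1/203) = -274*1/203 = -274/203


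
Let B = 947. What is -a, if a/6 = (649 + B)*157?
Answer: -1503432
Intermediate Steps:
a = 1503432 (a = 6*((649 + 947)*157) = 6*(1596*157) = 6*250572 = 1503432)
-a = -1*1503432 = -1503432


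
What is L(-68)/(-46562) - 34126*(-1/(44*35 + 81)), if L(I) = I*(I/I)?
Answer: 794542520/37738501 ≈ 21.054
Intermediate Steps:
L(I) = I (L(I) = I*1 = I)
L(-68)/(-46562) - 34126*(-1/(44*35 + 81)) = -68/(-46562) - 34126*(-1/(44*35 + 81)) = -68*(-1/46562) - 34126*(-1/(1540 + 81)) = 34/23281 - 34126/((-1*1621)) = 34/23281 - 34126/(-1621) = 34/23281 - 34126*(-1/1621) = 34/23281 + 34126/1621 = 794542520/37738501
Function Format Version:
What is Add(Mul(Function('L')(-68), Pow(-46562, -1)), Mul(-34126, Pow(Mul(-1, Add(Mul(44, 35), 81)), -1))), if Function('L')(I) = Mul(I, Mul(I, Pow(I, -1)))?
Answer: Rational(794542520, 37738501) ≈ 21.054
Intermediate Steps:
Function('L')(I) = I (Function('L')(I) = Mul(I, 1) = I)
Add(Mul(Function('L')(-68), Pow(-46562, -1)), Mul(-34126, Pow(Mul(-1, Add(Mul(44, 35), 81)), -1))) = Add(Mul(-68, Pow(-46562, -1)), Mul(-34126, Pow(Mul(-1, Add(Mul(44, 35), 81)), -1))) = Add(Mul(-68, Rational(-1, 46562)), Mul(-34126, Pow(Mul(-1, Add(1540, 81)), -1))) = Add(Rational(34, 23281), Mul(-34126, Pow(Mul(-1, 1621), -1))) = Add(Rational(34, 23281), Mul(-34126, Pow(-1621, -1))) = Add(Rational(34, 23281), Mul(-34126, Rational(-1, 1621))) = Add(Rational(34, 23281), Rational(34126, 1621)) = Rational(794542520, 37738501)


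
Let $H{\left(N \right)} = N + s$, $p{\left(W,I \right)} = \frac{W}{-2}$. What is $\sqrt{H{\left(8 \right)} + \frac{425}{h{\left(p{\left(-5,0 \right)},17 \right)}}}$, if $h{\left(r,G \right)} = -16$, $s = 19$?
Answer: $\frac{\sqrt{7}}{4} \approx 0.66144$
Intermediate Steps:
$p{\left(W,I \right)} = - \frac{W}{2}$ ($p{\left(W,I \right)} = W \left(- \frac{1}{2}\right) = - \frac{W}{2}$)
$H{\left(N \right)} = 19 + N$ ($H{\left(N \right)} = N + 19 = 19 + N$)
$\sqrt{H{\left(8 \right)} + \frac{425}{h{\left(p{\left(-5,0 \right)},17 \right)}}} = \sqrt{\left(19 + 8\right) + \frac{425}{-16}} = \sqrt{27 + 425 \left(- \frac{1}{16}\right)} = \sqrt{27 - \frac{425}{16}} = \sqrt{\frac{7}{16}} = \frac{\sqrt{7}}{4}$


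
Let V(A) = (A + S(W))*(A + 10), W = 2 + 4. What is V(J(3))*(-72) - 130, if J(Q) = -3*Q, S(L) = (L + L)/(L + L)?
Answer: 446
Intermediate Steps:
W = 6
S(L) = 1 (S(L) = (2*L)/((2*L)) = (2*L)*(1/(2*L)) = 1)
V(A) = (1 + A)*(10 + A) (V(A) = (A + 1)*(A + 10) = (1 + A)*(10 + A))
V(J(3))*(-72) - 130 = (10 + (-3*3)² + 11*(-3*3))*(-72) - 130 = (10 + (-9)² + 11*(-9))*(-72) - 130 = (10 + 81 - 99)*(-72) - 130 = -8*(-72) - 130 = 576 - 130 = 446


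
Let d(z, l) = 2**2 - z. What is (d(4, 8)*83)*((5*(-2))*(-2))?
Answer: 0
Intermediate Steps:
d(z, l) = 4 - z
(d(4, 8)*83)*((5*(-2))*(-2)) = ((4 - 1*4)*83)*((5*(-2))*(-2)) = ((4 - 4)*83)*(-10*(-2)) = (0*83)*20 = 0*20 = 0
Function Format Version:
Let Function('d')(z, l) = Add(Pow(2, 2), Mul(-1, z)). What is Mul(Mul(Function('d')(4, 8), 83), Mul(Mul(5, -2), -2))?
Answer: 0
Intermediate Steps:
Function('d')(z, l) = Add(4, Mul(-1, z))
Mul(Mul(Function('d')(4, 8), 83), Mul(Mul(5, -2), -2)) = Mul(Mul(Add(4, Mul(-1, 4)), 83), Mul(Mul(5, -2), -2)) = Mul(Mul(Add(4, -4), 83), Mul(-10, -2)) = Mul(Mul(0, 83), 20) = Mul(0, 20) = 0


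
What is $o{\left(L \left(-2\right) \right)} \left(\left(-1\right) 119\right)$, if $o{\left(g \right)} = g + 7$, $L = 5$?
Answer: $357$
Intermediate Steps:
$o{\left(g \right)} = 7 + g$
$o{\left(L \left(-2\right) \right)} \left(\left(-1\right) 119\right) = \left(7 + 5 \left(-2\right)\right) \left(\left(-1\right) 119\right) = \left(7 - 10\right) \left(-119\right) = \left(-3\right) \left(-119\right) = 357$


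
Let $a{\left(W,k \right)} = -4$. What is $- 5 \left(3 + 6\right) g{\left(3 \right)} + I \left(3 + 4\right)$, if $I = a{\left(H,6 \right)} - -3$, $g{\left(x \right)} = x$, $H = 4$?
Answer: $-142$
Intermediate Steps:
$I = -1$ ($I = -4 - -3 = -4 + 3 = -1$)
$- 5 \left(3 + 6\right) g{\left(3 \right)} + I \left(3 + 4\right) = - 5 \left(3 + 6\right) 3 - \left(3 + 4\right) = \left(-5\right) 9 \cdot 3 - 7 = \left(-45\right) 3 - 7 = -135 - 7 = -142$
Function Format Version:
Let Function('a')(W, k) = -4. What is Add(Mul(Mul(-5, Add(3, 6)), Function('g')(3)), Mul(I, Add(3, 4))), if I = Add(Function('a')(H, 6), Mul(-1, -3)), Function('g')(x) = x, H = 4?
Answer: -142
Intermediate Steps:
I = -1 (I = Add(-4, Mul(-1, -3)) = Add(-4, 3) = -1)
Add(Mul(Mul(-5, Add(3, 6)), Function('g')(3)), Mul(I, Add(3, 4))) = Add(Mul(Mul(-5, Add(3, 6)), 3), Mul(-1, Add(3, 4))) = Add(Mul(Mul(-5, 9), 3), Mul(-1, 7)) = Add(Mul(-45, 3), -7) = Add(-135, -7) = -142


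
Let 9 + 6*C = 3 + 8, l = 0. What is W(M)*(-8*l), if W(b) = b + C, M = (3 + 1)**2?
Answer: 0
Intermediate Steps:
M = 16 (M = 4**2 = 16)
C = 1/3 (C = -3/2 + (3 + 8)/6 = -3/2 + (1/6)*11 = -3/2 + 11/6 = 1/3 ≈ 0.33333)
W(b) = 1/3 + b (W(b) = b + 1/3 = 1/3 + b)
W(M)*(-8*l) = (1/3 + 16)*(-8*0) = (49/3)*0 = 0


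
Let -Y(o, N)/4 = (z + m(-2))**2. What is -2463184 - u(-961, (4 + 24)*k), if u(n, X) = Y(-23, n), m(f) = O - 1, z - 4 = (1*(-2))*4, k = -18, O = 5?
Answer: -2463184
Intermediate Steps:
z = -4 (z = 4 + (1*(-2))*4 = 4 - 2*4 = 4 - 8 = -4)
m(f) = 4 (m(f) = 5 - 1 = 4)
Y(o, N) = 0 (Y(o, N) = -4*(-4 + 4)**2 = -4*0**2 = -4*0 = 0)
u(n, X) = 0
-2463184 - u(-961, (4 + 24)*k) = -2463184 - 1*0 = -2463184 + 0 = -2463184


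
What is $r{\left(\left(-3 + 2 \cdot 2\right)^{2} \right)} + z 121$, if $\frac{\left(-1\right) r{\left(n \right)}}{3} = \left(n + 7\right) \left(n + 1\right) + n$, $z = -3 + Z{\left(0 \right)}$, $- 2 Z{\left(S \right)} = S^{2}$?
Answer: $-414$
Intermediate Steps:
$Z{\left(S \right)} = - \frac{S^{2}}{2}$
$z = -3$ ($z = -3 - \frac{0^{2}}{2} = -3 - 0 = -3 + 0 = -3$)
$r{\left(n \right)} = - 3 n - 3 \left(1 + n\right) \left(7 + n\right)$ ($r{\left(n \right)} = - 3 \left(\left(n + 7\right) \left(n + 1\right) + n\right) = - 3 \left(\left(7 + n\right) \left(1 + n\right) + n\right) = - 3 \left(\left(1 + n\right) \left(7 + n\right) + n\right) = - 3 \left(n + \left(1 + n\right) \left(7 + n\right)\right) = - 3 n - 3 \left(1 + n\right) \left(7 + n\right)$)
$r{\left(\left(-3 + 2 \cdot 2\right)^{2} \right)} + z 121 = \left(-21 - 27 \left(-3 + 2 \cdot 2\right)^{2} - 3 \left(\left(-3 + 2 \cdot 2\right)^{2}\right)^{2}\right) - 363 = \left(-21 - 27 \left(-3 + 4\right)^{2} - 3 \left(\left(-3 + 4\right)^{2}\right)^{2}\right) - 363 = \left(-21 - 27 \cdot 1^{2} - 3 \left(1^{2}\right)^{2}\right) - 363 = \left(-21 - 27 - 3 \cdot 1^{2}\right) - 363 = \left(-21 - 27 - 3\right) - 363 = -51 - 363 = -414$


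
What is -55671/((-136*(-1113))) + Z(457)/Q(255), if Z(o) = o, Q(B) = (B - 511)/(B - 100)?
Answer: -63907167/230656 ≈ -277.07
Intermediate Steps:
Q(B) = (-511 + B)/(-100 + B)
-55671/((-136*(-1113))) + Z(457)/Q(255) = -55671/((-136*(-1113))) + 457/(((-511 + 255)/(-100 + 255))) = -55671/151368 + 457/((-256/155)) = -55671*1/151368 + 457/(((1/155)*(-256))) = -2651/7208 + 457/(-256/155) = -2651/7208 + 457*(-155/256) = -2651/7208 - 70835/256 = -63907167/230656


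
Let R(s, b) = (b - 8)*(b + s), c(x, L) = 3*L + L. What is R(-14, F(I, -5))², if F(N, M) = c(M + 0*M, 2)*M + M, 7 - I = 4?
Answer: 9778129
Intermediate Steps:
I = 3 (I = 7 - 1*4 = 7 - 4 = 3)
c(x, L) = 4*L
F(N, M) = 9*M (F(N, M) = (4*2)*M + M = 8*M + M = 9*M)
R(s, b) = (-8 + b)*(b + s)
R(-14, F(I, -5))² = ((9*(-5))² - 72*(-5) - 8*(-14) + (9*(-5))*(-14))² = ((-45)² - 8*(-45) + 112 - 45*(-14))² = (2025 + 360 + 112 + 630)² = 3127² = 9778129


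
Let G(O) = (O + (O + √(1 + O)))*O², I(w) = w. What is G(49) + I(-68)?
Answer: 235230 + 12005*√2 ≈ 2.5221e+5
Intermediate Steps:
G(O) = O²*(√(1 + O) + 2*O) (G(O) = (√(1 + O) + 2*O)*O² = O²*(√(1 + O) + 2*O))
G(49) + I(-68) = 49²*(√(1 + 49) + 2*49) - 68 = 2401*(√50 + 98) - 68 = 2401*(5*√2 + 98) - 68 = 2401*(98 + 5*√2) - 68 = (235298 + 12005*√2) - 68 = 235230 + 12005*√2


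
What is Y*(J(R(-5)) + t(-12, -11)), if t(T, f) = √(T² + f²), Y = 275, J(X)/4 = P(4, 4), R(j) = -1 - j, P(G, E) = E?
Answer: 4400 + 275*√265 ≈ 8876.7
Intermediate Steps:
J(X) = 16 (J(X) = 4*4 = 16)
Y*(J(R(-5)) + t(-12, -11)) = 275*(16 + √((-12)² + (-11)²)) = 275*(16 + √(144 + 121)) = 275*(16 + √265) = 4400 + 275*√265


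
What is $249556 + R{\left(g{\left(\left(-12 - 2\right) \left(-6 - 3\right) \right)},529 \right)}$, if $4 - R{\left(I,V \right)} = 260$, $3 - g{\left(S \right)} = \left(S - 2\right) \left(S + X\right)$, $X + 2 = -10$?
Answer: $249300$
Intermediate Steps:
$X = -12$ ($X = -2 - 10 = -12$)
$g{\left(S \right)} = 3 - \left(-12 + S\right) \left(-2 + S\right)$ ($g{\left(S \right)} = 3 - \left(S - 2\right) \left(S - 12\right) = 3 - \left(-2 + S\right) \left(-12 + S\right) = 3 - \left(-12 + S\right) \left(-2 + S\right)$)
$R{\left(I,V \right)} = -256$ ($R{\left(I,V \right)} = 4 - 260 = -256$)
$249556 + R{\left(g{\left(\left(-12 - 2\right) \left(-6 - 3\right) \right)},529 \right)} = 249556 - 256 = 249300$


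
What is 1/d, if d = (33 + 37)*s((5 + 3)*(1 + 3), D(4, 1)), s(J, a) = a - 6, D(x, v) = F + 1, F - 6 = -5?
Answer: -1/280 ≈ -0.0035714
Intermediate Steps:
F = 1 (F = 6 - 5 = 1)
D(x, v) = 2 (D(x, v) = 1 + 1 = 2)
s(J, a) = -6 + a
d = -280 (d = (33 + 37)*(-6 + 2) = 70*(-4) = -280)
1/d = 1/(-280) = -1/280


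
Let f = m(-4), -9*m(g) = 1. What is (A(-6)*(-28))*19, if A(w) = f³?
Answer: 532/729 ≈ 0.72977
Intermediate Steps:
m(g) = -⅑ (m(g) = -⅑*1 = -⅑)
f = -⅑ ≈ -0.11111
A(w) = -1/729 (A(w) = (-⅑)³ = -1/729)
(A(-6)*(-28))*19 = -1/729*(-28)*19 = (28/729)*19 = 532/729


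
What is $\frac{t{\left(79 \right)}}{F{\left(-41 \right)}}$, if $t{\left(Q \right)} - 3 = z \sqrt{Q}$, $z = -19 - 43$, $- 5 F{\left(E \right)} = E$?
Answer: $\frac{15}{41} - \frac{310 \sqrt{79}}{41} \approx -66.838$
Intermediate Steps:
$F{\left(E \right)} = - \frac{E}{5}$
$z = -62$
$t{\left(Q \right)} = 3 - 62 \sqrt{Q}$
$\frac{t{\left(79 \right)}}{F{\left(-41 \right)}} = \frac{3 - 62 \sqrt{79}}{\left(- \frac{1}{5}\right) \left(-41\right)} = \frac{3 - 62 \sqrt{79}}{\frac{41}{5}} = \left(3 - 62 \sqrt{79}\right) \frac{5}{41} = \frac{15}{41} - \frac{310 \sqrt{79}}{41}$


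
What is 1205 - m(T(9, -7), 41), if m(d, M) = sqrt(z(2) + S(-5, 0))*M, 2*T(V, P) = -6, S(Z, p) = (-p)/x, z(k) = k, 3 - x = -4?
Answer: 1205 - 41*sqrt(2) ≈ 1147.0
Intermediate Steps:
x = 7 (x = 3 - 1*(-4) = 3 + 4 = 7)
S(Z, p) = -p/7
T(V, P) = -3 (T(V, P) = (1/2)*(-6) = -3)
m(d, M) = M*sqrt(2) (m(d, M) = sqrt(2 - 1/7*0)*M = sqrt(2 + 0)*M = sqrt(2)*M = M*sqrt(2))
1205 - m(T(9, -7), 41) = 1205 - 41*sqrt(2)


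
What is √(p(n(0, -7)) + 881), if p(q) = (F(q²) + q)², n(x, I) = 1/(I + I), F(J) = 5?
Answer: √177437/14 ≈ 30.088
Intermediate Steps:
n(x, I) = 1/(2*I)
p(q) = (5 + q)²
√(p(n(0, -7)) + 881) = √((5 + (½)/(-7))² + 881) = √((5 + (½)*(-⅐))² + 881) = √((5 - 1/14)² + 881) = √((69/14)² + 881) = √(4761/196 + 881) = √(177437/196) = √177437/14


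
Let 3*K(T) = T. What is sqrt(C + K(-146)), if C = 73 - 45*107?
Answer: 2*I*sqrt(10779)/3 ≈ 69.215*I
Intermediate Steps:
K(T) = T/3
C = -4742 (C = 73 - 4815 = -4742)
sqrt(C + K(-146)) = sqrt(-4742 + (1/3)*(-146)) = sqrt(-4742 - 146/3) = sqrt(-14372/3) = 2*I*sqrt(10779)/3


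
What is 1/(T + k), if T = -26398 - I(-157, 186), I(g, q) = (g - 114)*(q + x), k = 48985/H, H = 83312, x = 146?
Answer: 83312/5296526073 ≈ 1.5730e-5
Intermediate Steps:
k = 48985/83312 ≈ 0.58797
I(g, q) = (-114 + g)*(146 + q) (I(g, q) = (g - 114)*(q + 146) = (-114 + g)*(146 + q))
T = 63574 (T = -26398 - (-16644 - 114*186 + 146*(-157) - 157*186) = -26398 - (-16644 - 21204 - 22922 - 29202) = -26398 - 1*(-89972) = -26398 + 89972 = 63574)
1/(T + k) = 1/(63574 + 48985/83312) = 1/(5296526073/83312) = 83312/5296526073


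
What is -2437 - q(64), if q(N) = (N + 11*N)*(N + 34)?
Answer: -77701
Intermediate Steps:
q(N) = 12*N*(34 + N) (q(N) = (12*N)*(34 + N) = 12*N*(34 + N))
-2437 - q(64) = -2437 - 12*64*(34 + 64) = -2437 - 12*64*98 = -2437 - 1*75264 = -2437 - 75264 = -77701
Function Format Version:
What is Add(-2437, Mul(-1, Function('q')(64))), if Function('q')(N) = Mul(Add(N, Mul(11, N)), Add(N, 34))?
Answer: -77701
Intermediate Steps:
Function('q')(N) = Mul(12, N, Add(34, N)) (Function('q')(N) = Mul(Mul(12, N), Add(34, N)) = Mul(12, N, Add(34, N)))
Add(-2437, Mul(-1, Function('q')(64))) = Add(-2437, Mul(-1, Mul(12, 64, Add(34, 64)))) = Add(-2437, Mul(-1, Mul(12, 64, 98))) = Add(-2437, Mul(-1, 75264)) = Add(-2437, -75264) = -77701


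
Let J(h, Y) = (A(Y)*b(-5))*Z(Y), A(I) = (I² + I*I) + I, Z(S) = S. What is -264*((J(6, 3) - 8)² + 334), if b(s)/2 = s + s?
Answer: -424553712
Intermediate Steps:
b(s) = 4*s (b(s) = 2*(s + s) = 2*(2*s) = 4*s)
A(I) = I + 2*I² (A(I) = (I² + I²) + I = 2*I² + I = I + 2*I²)
J(h, Y) = -20*Y²*(1 + 2*Y) (J(h, Y) = ((Y*(1 + 2*Y))*(4*(-5)))*Y = ((Y*(1 + 2*Y))*(-20))*Y = (-20*Y*(1 + 2*Y))*Y = -20*Y²*(1 + 2*Y))
-264*((J(6, 3) - 8)² + 334) = -264*((3²*(-20 - 40*3) - 8)² + 334) = -264*((9*(-20 - 120) - 8)² + 334) = -264*((9*(-140) - 8)² + 334) = -264*((-1260 - 8)² + 334) = -264*((-1268)² + 334) = -264*(1607824 + 334) = -264*1608158 = -424553712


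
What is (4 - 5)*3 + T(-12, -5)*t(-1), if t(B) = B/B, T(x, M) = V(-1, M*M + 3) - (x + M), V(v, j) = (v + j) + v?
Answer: 40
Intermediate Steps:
V(v, j) = j + 2*v (V(v, j) = (j + v) + v = j + 2*v)
T(x, M) = 1 + M² - M - x (T(x, M) = ((M*M + 3) + 2*(-1)) - (x + M) = ((M² + 3) - 2) - (M + x) = ((3 + M²) - 2) + (-M - x) = (1 + M²) + (-M - x) = 1 + M² - M - x)
t(B) = 1
(4 - 5)*3 + T(-12, -5)*t(-1) = (4 - 5)*3 + (1 + (-5)² - 1*(-5) - 1*(-12))*1 = -1*3 + (1 + 25 + 5 + 12)*1 = -3 + 43*1 = -3 + 43 = 40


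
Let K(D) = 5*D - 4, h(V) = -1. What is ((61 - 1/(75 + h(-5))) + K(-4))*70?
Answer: 95795/37 ≈ 2589.1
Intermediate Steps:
K(D) = -4 + 5*D
((61 - 1/(75 + h(-5))) + K(-4))*70 = ((61 - 1/(75 - 1)) + (-4 + 5*(-4)))*70 = ((61 - 1/74) + (-4 - 20))*70 = ((61 - 1*1/74) - 24)*70 = ((61 - 1/74) - 24)*70 = (4513/74 - 24)*70 = (2737/74)*70 = 95795/37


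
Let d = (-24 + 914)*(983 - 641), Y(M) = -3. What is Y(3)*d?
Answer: -913140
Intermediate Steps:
d = 304380 (d = 890*342 = 304380)
Y(3)*d = -3*304380 = -913140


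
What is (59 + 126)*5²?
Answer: 4625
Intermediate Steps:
(59 + 126)*5² = 185*25 = 4625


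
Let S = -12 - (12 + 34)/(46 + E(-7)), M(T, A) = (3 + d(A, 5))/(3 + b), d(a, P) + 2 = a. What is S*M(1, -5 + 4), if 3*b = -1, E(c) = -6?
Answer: 0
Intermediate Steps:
b = -1/3 (b = (1/3)*(-1) = -1/3 ≈ -0.33333)
d(a, P) = -2 + a
M(T, A) = 3/8 + 3*A/8 (M(T, A) = (3 + (-2 + A))/(3 - 1/3) = (1 + A)/(8/3) = (1 + A)*(3/8) = 3/8 + 3*A/8)
S = -263/20 (S = -12 - (12 + 34)/(46 - 6) = -12 - 46/40 = -12 - 1*23/20 = -12 - 23/20 = -263/20 ≈ -13.150)
S*M(1, -5 + 4) = -263*(3/8 + 3*(-5 + 4)/8)/20 = -263*(3/8 + (3/8)*(-1))/20 = -263*(3/8 - 3/8)/20 = -263/20*0 = 0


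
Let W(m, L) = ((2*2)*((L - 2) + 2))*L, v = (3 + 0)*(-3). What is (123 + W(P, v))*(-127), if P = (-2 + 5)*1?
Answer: -56769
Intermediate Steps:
v = -9 (v = 3*(-3) = -9)
P = 3 (P = 3*1 = 3)
W(m, L) = 4*L**2 (W(m, L) = (4*((-2 + L) + 2))*L = (4*L)*L = 4*L**2)
(123 + W(P, v))*(-127) = (123 + 4*(-9)**2)*(-127) = (123 + 4*81)*(-127) = (123 + 324)*(-127) = 447*(-127) = -56769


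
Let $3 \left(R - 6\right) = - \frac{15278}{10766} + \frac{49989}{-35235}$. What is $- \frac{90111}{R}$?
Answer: $- \frac{17091353820555}{958603046} \approx -17829.0$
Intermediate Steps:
$R = \frac{958603046}{189670005}$ ($R = 6 + \frac{- \frac{15278}{10766} + \frac{49989}{-35235}}{3} = 6 + \frac{\left(-15278\right) \frac{1}{10766} + 49989 \left(- \frac{1}{35235}\right)}{3} = 6 + \frac{- \frac{7639}{5383} - \frac{16663}{11745}}{3} = 6 + \frac{1}{3} \left(- \frac{179416984}{63223335}\right) = 6 - \frac{179416984}{189670005} = \frac{958603046}{189670005} \approx 5.0541$)
$- \frac{90111}{R} = - \frac{90111}{\frac{958603046}{189670005}} = \left(-90111\right) \frac{189670005}{958603046} = - \frac{17091353820555}{958603046}$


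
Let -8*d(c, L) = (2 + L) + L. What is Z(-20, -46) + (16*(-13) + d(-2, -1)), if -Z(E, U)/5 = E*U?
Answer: -4808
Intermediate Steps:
Z(E, U) = -5*E*U
d(c, L) = -1/4 - L/4 (d(c, L) = -((2 + L) + L)/8 = -(2 + 2*L)/8 = -1/4 - L/4)
Z(-20, -46) + (16*(-13) + d(-2, -1)) = -5*(-20)*(-46) + (16*(-13) + (-1/4 - 1/4*(-1))) = -4600 + (-208 + (-1/4 + 1/4)) = -4600 + (-208 + 0) = -4600 - 208 = -4808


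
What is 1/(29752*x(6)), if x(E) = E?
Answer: 1/178512 ≈ 5.6019e-6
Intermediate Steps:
1/(29752*x(6)) = 1/(29752*6) = 1/178512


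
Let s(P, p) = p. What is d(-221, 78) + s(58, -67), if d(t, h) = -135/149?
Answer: -10118/149 ≈ -67.906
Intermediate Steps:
d(t, h) = -135/149 (d(t, h) = -135*1/149 = -135/149)
d(-221, 78) + s(58, -67) = -135/149 - 67 = -10118/149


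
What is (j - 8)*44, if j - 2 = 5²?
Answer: 836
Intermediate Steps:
j = 27 (j = 2 + 5² = 2 + 25 = 27)
(j - 8)*44 = (27 - 8)*44 = 19*44 = 836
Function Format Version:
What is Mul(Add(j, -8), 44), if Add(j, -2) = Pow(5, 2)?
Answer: 836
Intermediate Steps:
j = 27 (j = Add(2, Pow(5, 2)) = Add(2, 25) = 27)
Mul(Add(j, -8), 44) = Mul(Add(27, -8), 44) = Mul(19, 44) = 836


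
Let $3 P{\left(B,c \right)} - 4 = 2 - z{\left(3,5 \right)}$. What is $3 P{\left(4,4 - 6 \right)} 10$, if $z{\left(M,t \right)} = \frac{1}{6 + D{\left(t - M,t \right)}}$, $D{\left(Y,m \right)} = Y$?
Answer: $\frac{235}{4} \approx 58.75$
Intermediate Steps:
$z{\left(M,t \right)} = \frac{1}{6 + t - M}$ ($z{\left(M,t \right)} = \frac{1}{6 - \left(M - t\right)} = \frac{1}{6 + t - M}$)
$P{\left(B,c \right)} = \frac{47}{24}$ ($P{\left(B,c \right)} = \frac{4}{3} + \frac{2 - \frac{1}{6 + 5 - 3}}{3} = \frac{4}{3} + \frac{2 - \frac{1}{8}}{3} = \frac{4}{3} + \frac{1}{3} \cdot \frac{15}{8} = \frac{4}{3} + \frac{5}{8} = \frac{47}{24}$)
$3 P{\left(4,4 - 6 \right)} 10 = 3 \cdot \frac{47}{24} \cdot 10 = \frac{47}{8} \cdot 10 = \frac{235}{4}$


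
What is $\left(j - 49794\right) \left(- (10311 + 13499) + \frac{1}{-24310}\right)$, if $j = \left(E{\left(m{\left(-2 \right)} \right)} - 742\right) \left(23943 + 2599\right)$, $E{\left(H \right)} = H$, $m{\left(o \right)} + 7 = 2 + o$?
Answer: $\frac{5767880497648476}{12155} \approx 4.7453 \cdot 10^{11}$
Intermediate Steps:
$m{\left(o \right)} = -5 + o$ ($m{\left(o \right)} = -7 + \left(2 + o\right) = -5 + o$)
$j = -19879958$ ($j = \left(\left(-5 - 2\right) - 742\right) \left(23943 + 2599\right) = \left(-7 - 742\right) 26542 = \left(-749\right) 26542 = -19879958$)
$\left(j - 49794\right) \left(- (10311 + 13499) + \frac{1}{-24310}\right) = \left(-19879958 - 49794\right) \left(- (10311 + 13499) + \frac{1}{-24310}\right) = - 19929752 \left(\left(-1\right) 23810 - \frac{1}{24310}\right) = - 19929752 \left(-23810 - \frac{1}{24310}\right) = \left(-19929752\right) \left(- \frac{578821101}{24310}\right) = \frac{5767880497648476}{12155}$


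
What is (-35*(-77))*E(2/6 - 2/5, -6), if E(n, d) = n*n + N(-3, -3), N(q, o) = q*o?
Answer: 1092014/45 ≈ 24267.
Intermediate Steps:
N(q, o) = o*q
E(n, d) = 9 + n**2 (E(n, d) = n*n - 3*(-3) = n**2 + 9 = 9 + n**2)
(-35*(-77))*E(2/6 - 2/5, -6) = (-35*(-77))*(9 + (2/6 - 2/5)**2) = 2695*(9 + (2*(1/6) - 2*1/5)**2) = 2695*(9 + (1/3 - 2/5)**2) = 2695*(9 + (-1/15)**2) = 2695*(9 + 1/225) = 2695*(2026/225) = 1092014/45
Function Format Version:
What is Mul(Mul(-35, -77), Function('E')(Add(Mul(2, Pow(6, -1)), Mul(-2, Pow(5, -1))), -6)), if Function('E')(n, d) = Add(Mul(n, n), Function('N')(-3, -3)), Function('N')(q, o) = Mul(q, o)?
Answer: Rational(1092014, 45) ≈ 24267.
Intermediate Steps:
Function('N')(q, o) = Mul(o, q)
Function('E')(n, d) = Add(9, Pow(n, 2)) (Function('E')(n, d) = Add(Mul(n, n), Mul(-3, -3)) = Add(Pow(n, 2), 9) = Add(9, Pow(n, 2)))
Mul(Mul(-35, -77), Function('E')(Add(Mul(2, Pow(6, -1)), Mul(-2, Pow(5, -1))), -6)) = Mul(Mul(-35, -77), Add(9, Pow(Add(Mul(2, Pow(6, -1)), Mul(-2, Pow(5, -1))), 2))) = Mul(2695, Add(9, Pow(Add(Mul(2, Rational(1, 6)), Mul(-2, Rational(1, 5))), 2))) = Mul(2695, Add(9, Pow(Add(Rational(1, 3), Rational(-2, 5)), 2))) = Mul(2695, Add(9, Pow(Rational(-1, 15), 2))) = Mul(2695, Add(9, Rational(1, 225))) = Mul(2695, Rational(2026, 225)) = Rational(1092014, 45)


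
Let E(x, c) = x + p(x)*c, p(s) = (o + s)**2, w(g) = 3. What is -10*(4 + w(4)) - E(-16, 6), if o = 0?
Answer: -1590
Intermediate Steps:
p(s) = s**2 (p(s) = (0 + s)**2 = s**2)
E(x, c) = x + c*x**2 (E(x, c) = x + x**2*c = x + c*x**2)
-10*(4 + w(4)) - E(-16, 6) = -10*(4 + 3) - (-16)*(1 + 6*(-16)) = -10*7 - (-16)*(1 - 96) = -70 - (-16)*(-95) = -70 - 1*1520 = -70 - 1520 = -1590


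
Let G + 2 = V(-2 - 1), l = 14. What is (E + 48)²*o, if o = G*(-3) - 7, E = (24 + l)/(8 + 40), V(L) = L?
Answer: 1371241/72 ≈ 19045.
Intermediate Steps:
G = -5 (G = -2 + (-2 - 1) = -2 - 3 = -5)
E = 19/24 (E = (24 + 14)/(8 + 40) = 38/48 = 38*(1/48) = 19/24 ≈ 0.79167)
o = 8 (o = -5*(-3) - 7 = 15 - 7 = 8)
(E + 48)²*o = (19/24 + 48)²*8 = (1171/24)²*8 = (1371241/576)*8 = 1371241/72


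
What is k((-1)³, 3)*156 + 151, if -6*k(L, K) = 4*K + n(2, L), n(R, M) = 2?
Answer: -213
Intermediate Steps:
k(L, K) = -⅓ - 2*K/3 (k(L, K) = -(4*K + 2)/6 = -(2 + 4*K)/6 = -⅓ - 2*K/3)
k((-1)³, 3)*156 + 151 = (-⅓ - ⅔*3)*156 + 151 = (-⅓ - 2)*156 + 151 = -7/3*156 + 151 = -364 + 151 = -213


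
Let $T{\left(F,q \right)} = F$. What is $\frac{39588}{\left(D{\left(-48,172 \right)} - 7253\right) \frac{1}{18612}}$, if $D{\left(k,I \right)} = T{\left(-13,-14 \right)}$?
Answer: $- \frac{122801976}{1211} \approx -1.0141 \cdot 10^{5}$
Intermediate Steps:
$D{\left(k,I \right)} = -13$
$\frac{39588}{\left(D{\left(-48,172 \right)} - 7253\right) \frac{1}{18612}} = \frac{39588}{\left(-13 - 7253\right) \frac{1}{18612}} = \frac{39588}{\left(-7266\right) \frac{1}{18612}} = \frac{39588}{- \frac{1211}{3102}} = 39588 \left(- \frac{3102}{1211}\right) = - \frac{122801976}{1211}$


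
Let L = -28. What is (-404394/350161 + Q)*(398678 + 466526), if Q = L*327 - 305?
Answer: -2866661045608460/350161 ≈ -8.1867e+9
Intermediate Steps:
Q = -9461 (Q = -28*327 - 305 = -9156 - 305 = -9461)
(-404394/350161 + Q)*(398678 + 466526) = (-404394/350161 - 9461)*(398678 + 466526) = (-404394*1/350161 - 9461)*865204 = (-404394/350161 - 9461)*865204 = -3313277615/350161*865204 = -2866661045608460/350161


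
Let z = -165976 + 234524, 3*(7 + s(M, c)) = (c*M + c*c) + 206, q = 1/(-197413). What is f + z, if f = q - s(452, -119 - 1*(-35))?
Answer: 46662708220/592239 ≈ 78790.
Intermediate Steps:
q = -1/197413 ≈ -5.0655e-6
s(M, c) = 185/3 + c²/3 + M*c/3 (s(M, c) = -7 + ((c*M + c*c) + 206)/3 = -7 + ((M*c + c²) + 206)/3 = -7 + ((c² + M*c) + 206)/3 = -7 + (206 + c² + M*c)/3 = -7 + (206/3 + c²/3 + M*c/3) = 185/3 + c²/3 + M*c/3)
z = 68548
f = 6065909248/592239 (f = -1/197413 - (185/3 + (-119 - 1*(-35))²/3 + (⅓)*452*(-119 - 1*(-35))) = -1/197413 - (185/3 + (-119 + 35)²/3 + (⅓)*452*(-119 + 35)) = -1/197413 - (185/3 + (⅓)*(-84)² + (⅓)*452*(-84)) = -1/197413 - (185/3 + (⅓)*7056 - 12656) = -1/197413 - (185/3 + 2352 - 12656) = -1/197413 - 1*(-30727/3) = -1/197413 + 30727/3 = 6065909248/592239 ≈ 10242.)
f + z = 6065909248/592239 + 68548 = 46662708220/592239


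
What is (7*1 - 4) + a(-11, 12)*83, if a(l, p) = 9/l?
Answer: -714/11 ≈ -64.909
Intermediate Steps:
(7*1 - 4) + a(-11, 12)*83 = (7*1 - 4) + (9/(-11))*83 = (7 - 4) + (9*(-1/11))*83 = 3 - 9/11*83 = 3 - 747/11 = -714/11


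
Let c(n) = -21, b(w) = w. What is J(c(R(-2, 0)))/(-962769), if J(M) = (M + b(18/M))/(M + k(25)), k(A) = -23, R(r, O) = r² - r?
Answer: -51/98844284 ≈ -5.1596e-7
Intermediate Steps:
J(M) = (M + 18/M)/(-23 + M) (J(M) = (M + 18/M)/(M - 23) = (M + 18/M)/(-23 + M))
J(c(R(-2, 0)))/(-962769) = ((18 + (-21)²)/((-21)*(-23 - 21)))/(-962769) = -1/21*(18 + 441)/(-44)*(-1/962769) = -1/21*(-1/44)*459*(-1/962769) = (153/308)*(-1/962769) = -51/98844284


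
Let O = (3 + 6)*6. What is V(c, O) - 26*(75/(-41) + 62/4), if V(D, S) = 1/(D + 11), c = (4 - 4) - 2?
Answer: -131116/369 ≈ -355.33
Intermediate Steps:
O = 54 (O = 9*6 = 54)
c = -2 (c = 0 - 2 = -2)
V(D, S) = 1/(11 + D)
V(c, O) - 26*(75/(-41) + 62/4) = 1/(11 - 2) - 26*(75/(-41) + 62/4) = 1/9 - 26*(75*(-1/41) + 62*(1/4)) = 1/9 - 26*(-75/41 + 31/2) = 1/9 - 26*1121/82 = 1/9 - 14573/41 = -131116/369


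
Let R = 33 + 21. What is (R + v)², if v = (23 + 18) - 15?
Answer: 6400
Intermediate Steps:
R = 54
v = 26 (v = 41 - 15 = 26)
(R + v)² = (54 + 26)² = 80² = 6400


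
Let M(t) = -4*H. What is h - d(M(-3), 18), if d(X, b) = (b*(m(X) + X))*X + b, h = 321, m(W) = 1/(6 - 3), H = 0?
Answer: 303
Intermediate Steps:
m(W) = ⅓ (m(W) = 1/3 = ⅓)
M(t) = 0 (M(t) = -4*0 = 0)
d(X, b) = b + X*b*(⅓ + X) (d(X, b) = (b*(⅓ + X))*X + b = X*b*(⅓ + X) + b = b + X*b*(⅓ + X))
h - d(M(-3), 18) = 321 - 18*(3 + 0 + 3*0²)/3 = 321 - 18*(3 + 0 + 3*0)/3 = 321 - 18*(3 + 0 + 0)/3 = 321 - 18*3/3 = 321 - 1*18 = 321 - 18 = 303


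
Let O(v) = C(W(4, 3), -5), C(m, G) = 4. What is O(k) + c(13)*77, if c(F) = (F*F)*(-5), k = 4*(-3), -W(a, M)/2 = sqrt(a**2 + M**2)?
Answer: -65061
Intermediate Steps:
W(a, M) = -2*sqrt(M**2 + a**2) (W(a, M) = -2*sqrt(a**2 + M**2) = -2*sqrt(M**2 + a**2))
k = -12
O(v) = 4
c(F) = -5*F**2 (c(F) = F**2*(-5) = -5*F**2)
O(k) + c(13)*77 = 4 - 5*13**2*77 = 4 - 5*169*77 = 4 - 845*77 = 4 - 65065 = -65061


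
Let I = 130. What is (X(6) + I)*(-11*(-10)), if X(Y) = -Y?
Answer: 13640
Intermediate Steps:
(X(6) + I)*(-11*(-10)) = (-1*6 + 130)*(-11*(-10)) = (-6 + 130)*110 = 124*110 = 13640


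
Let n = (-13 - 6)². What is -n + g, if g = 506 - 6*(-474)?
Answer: 2989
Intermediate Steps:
n = 361 (n = (-19)² = 361)
g = 3350 (g = 506 - 1*(-2844) = 506 + 2844 = 3350)
-n + g = -1*361 + 3350 = -361 + 3350 = 2989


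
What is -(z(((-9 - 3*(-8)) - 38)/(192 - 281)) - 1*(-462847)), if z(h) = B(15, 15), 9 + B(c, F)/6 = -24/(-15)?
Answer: -2314013/5 ≈ -4.6280e+5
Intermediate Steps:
B(c, F) = -222/5 (B(c, F) = -54 + 6*(-24/(-15)) = -54 + 6*(-24*(-1/15)) = -54 + 6*(8/5) = -54 + 48/5 = -222/5)
z(h) = -222/5
-(z(((-9 - 3*(-8)) - 38)/(192 - 281)) - 1*(-462847)) = -(-222/5 - 1*(-462847)) = -(-222/5 + 462847) = -1*2314013/5 = -2314013/5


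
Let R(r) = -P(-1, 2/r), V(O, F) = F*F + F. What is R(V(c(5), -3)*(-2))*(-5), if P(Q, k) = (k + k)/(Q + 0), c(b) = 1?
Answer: 5/3 ≈ 1.6667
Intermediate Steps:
V(O, F) = F + F**2 (V(O, F) = F**2 + F = F + F**2)
P(Q, k) = 2*k/Q (P(Q, k) = (2*k)/Q = 2*k/Q)
R(r) = 4/r (R(r) = -2*2/r/(-1) = -2*2/r*(-1) = -(-4)/r = 4/r)
R(V(c(5), -3)*(-2))*(-5) = (4/((-3*(1 - 3)*(-2))))*(-5) = (4/((-3*(-2)*(-2))))*(-5) = (4/((6*(-2))))*(-5) = (4/(-12))*(-5) = (4*(-1/12))*(-5) = -1/3*(-5) = 5/3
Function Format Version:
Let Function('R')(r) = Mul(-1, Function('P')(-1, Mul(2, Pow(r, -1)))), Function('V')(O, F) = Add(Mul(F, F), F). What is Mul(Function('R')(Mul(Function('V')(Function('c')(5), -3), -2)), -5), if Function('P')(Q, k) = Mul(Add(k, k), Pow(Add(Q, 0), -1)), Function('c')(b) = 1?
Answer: Rational(5, 3) ≈ 1.6667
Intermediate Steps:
Function('V')(O, F) = Add(F, Pow(F, 2)) (Function('V')(O, F) = Add(Pow(F, 2), F) = Add(F, Pow(F, 2)))
Function('P')(Q, k) = Mul(2, k, Pow(Q, -1)) (Function('P')(Q, k) = Mul(Mul(2, k), Pow(Q, -1)) = Mul(2, k, Pow(Q, -1)))
Function('R')(r) = Mul(4, Pow(r, -1)) (Function('R')(r) = Mul(-1, Mul(2, Mul(2, Pow(r, -1)), Pow(-1, -1))) = Mul(-1, Mul(2, Mul(2, Pow(r, -1)), -1)) = Mul(-1, Mul(-4, Pow(r, -1))) = Mul(4, Pow(r, -1)))
Mul(Function('R')(Mul(Function('V')(Function('c')(5), -3), -2)), -5) = Mul(Mul(4, Pow(Mul(Mul(-3, Add(1, -3)), -2), -1)), -5) = Mul(Mul(4, Pow(Mul(Mul(-3, -2), -2), -1)), -5) = Mul(Mul(4, Pow(Mul(6, -2), -1)), -5) = Mul(Mul(4, Pow(-12, -1)), -5) = Mul(Mul(4, Rational(-1, 12)), -5) = Mul(Rational(-1, 3), -5) = Rational(5, 3)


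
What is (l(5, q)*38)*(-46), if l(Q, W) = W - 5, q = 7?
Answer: -3496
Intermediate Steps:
l(Q, W) = -5 + W
(l(5, q)*38)*(-46) = ((-5 + 7)*38)*(-46) = (2*38)*(-46) = 76*(-46) = -3496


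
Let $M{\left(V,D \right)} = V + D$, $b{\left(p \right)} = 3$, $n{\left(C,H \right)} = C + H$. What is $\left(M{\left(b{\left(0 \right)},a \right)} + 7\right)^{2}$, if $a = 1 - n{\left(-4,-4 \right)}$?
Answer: $361$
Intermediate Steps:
$a = 9$ ($a = 1 - \left(-4 - 4\right) = 1 - -8 = 1 + 8 = 9$)
$M{\left(V,D \right)} = D + V$
$\left(M{\left(b{\left(0 \right)},a \right)} + 7\right)^{2} = \left(\left(9 + 3\right) + 7\right)^{2} = \left(12 + 7\right)^{2} = 19^{2} = 361$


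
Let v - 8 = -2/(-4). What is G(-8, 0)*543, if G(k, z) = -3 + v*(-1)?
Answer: -12489/2 ≈ -6244.5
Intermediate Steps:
v = 17/2 (v = 8 - 2/(-4) = 8 - 2*(-1/4) = 8 + 1/2 = 17/2 ≈ 8.5000)
G(k, z) = -23/2 (G(k, z) = -3 + (17/2)*(-1) = -3 - 17/2 = -23/2)
G(-8, 0)*543 = -23/2*543 = -12489/2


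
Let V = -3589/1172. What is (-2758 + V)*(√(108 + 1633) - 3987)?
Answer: 12901792455/1172 - 3235965*√1741/1172 ≈ 1.0893e+7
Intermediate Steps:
V = -3589/1172 (V = -3589*1/1172 = -3589/1172 ≈ -3.0623)
(-2758 + V)*(√(108 + 1633) - 3987) = (-2758 - 3589/1172)*(√(108 + 1633) - 3987) = -3235965*(√1741 - 3987)/1172 = -3235965*(-3987 + √1741)/1172 = 12901792455/1172 - 3235965*√1741/1172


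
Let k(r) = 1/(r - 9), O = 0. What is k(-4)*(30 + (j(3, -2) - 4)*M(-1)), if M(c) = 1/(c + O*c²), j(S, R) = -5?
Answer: -3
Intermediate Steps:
M(c) = 1/c (M(c) = 1/(c + 0*c²) = 1/(c + 0) = 1/c)
k(r) = 1/(-9 + r)
k(-4)*(30 + (j(3, -2) - 4)*M(-1)) = (30 + (-5 - 4)/(-1))/(-9 - 4) = (30 - 9*(-1))/(-13) = -(30 + 9)/13 = -1/13*39 = -3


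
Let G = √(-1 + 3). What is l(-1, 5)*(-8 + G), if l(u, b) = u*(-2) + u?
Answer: -8 + √2 ≈ -6.5858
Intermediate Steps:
l(u, b) = -u (l(u, b) = -2*u + u = -u)
G = √2 ≈ 1.4142
l(-1, 5)*(-8 + G) = (-1*(-1))*(-8 + √2) = 1*(-8 + √2) = -8 + √2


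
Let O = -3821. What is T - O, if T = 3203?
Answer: 7024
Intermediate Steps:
T - O = 3203 - 1*(-3821) = 3203 + 3821 = 7024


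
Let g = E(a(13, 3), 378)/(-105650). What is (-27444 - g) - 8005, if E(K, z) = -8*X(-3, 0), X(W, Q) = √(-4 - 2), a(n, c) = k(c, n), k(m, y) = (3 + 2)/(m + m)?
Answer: -35449 - 4*I*√6/52825 ≈ -35449.0 - 0.00018548*I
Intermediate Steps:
k(m, y) = 5/(2*m) (k(m, y) = 5/((2*m)) = 5*(1/(2*m)) = 5/(2*m))
a(n, c) = 5/(2*c)
X(W, Q) = I*√6 (X(W, Q) = √(-6) = I*√6)
E(K, z) = -8*I*√6
g = 4*I*√6/52825 (g = -8*I*√6/(-105650) = -8*I*√6*(-1/105650) = 4*I*√6/52825 ≈ 0.00018548*I)
(-27444 - g) - 8005 = (-27444 - 4*I*√6/52825) - 8005 = -35449 - 4*I*√6/52825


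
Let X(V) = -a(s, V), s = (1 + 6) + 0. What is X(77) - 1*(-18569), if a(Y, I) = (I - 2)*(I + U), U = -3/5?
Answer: 12839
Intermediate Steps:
s = 7 (s = 7 + 0 = 7)
U = -⅗ (U = -3*⅕ = -⅗ ≈ -0.60000)
a(Y, I) = (-2 + I)*(-⅗ + I) (a(Y, I) = (I - 2)*(I - ⅗) = (-2 + I)*(-⅗ + I))
X(V) = -6/5 - V² + 13*V/5 (X(V) = -(6/5 + V² - 13*V/5) = -6/5 - V² + 13*V/5)
X(77) - 1*(-18569) = (-6/5 - 1*77² + (13/5)*77) - 1*(-18569) = (-6/5 - 1*5929 + 1001/5) + 18569 = (-6/5 - 5929 + 1001/5) + 18569 = -5730 + 18569 = 12839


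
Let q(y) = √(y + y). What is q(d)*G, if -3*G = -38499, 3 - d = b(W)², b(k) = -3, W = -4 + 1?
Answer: 25666*I*√3 ≈ 44455.0*I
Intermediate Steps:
W = -3
d = -6 (d = 3 - 1*(-3)² = 3 - 1*9 = 3 - 9 = -6)
q(y) = √2*√y (q(y) = √(2*y) = √2*√y)
G = 12833 (G = -⅓*(-38499) = 12833)
q(d)*G = (√2*√(-6))*12833 = (√2*(I*√6))*12833 = (2*I*√3)*12833 = 25666*I*√3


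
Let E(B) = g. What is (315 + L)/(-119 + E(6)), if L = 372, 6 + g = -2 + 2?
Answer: -687/125 ≈ -5.4960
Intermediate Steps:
g = -6 (g = -6 + (-2 + 2) = -6 + 0 = -6)
E(B) = -6
(315 + L)/(-119 + E(6)) = (315 + 372)/(-119 - 6) = 687/(-125) = 687*(-1/125) = -687/125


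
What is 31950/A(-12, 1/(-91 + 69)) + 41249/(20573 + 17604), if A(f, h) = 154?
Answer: 613053748/2939629 ≈ 208.55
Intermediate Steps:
31950/A(-12, 1/(-91 + 69)) + 41249/(20573 + 17604) = 31950/154 + 41249/(20573 + 17604) = 31950*(1/154) + 41249/38177 = 15975/77 + 41249*(1/38177) = 15975/77 + 41249/38177 = 613053748/2939629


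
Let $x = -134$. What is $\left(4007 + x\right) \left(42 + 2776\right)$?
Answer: $10914114$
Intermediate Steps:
$\left(4007 + x\right) \left(42 + 2776\right) = \left(4007 - 134\right) \left(42 + 2776\right) = 3873 \cdot 2818 = 10914114$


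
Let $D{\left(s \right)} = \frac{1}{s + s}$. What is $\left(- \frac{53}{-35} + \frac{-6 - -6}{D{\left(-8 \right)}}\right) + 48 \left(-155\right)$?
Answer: $- \frac{260347}{35} \approx -7438.5$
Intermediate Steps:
$D{\left(s \right)} = \frac{1}{2 s}$
$\left(- \frac{53}{-35} + \frac{-6 - -6}{D{\left(-8 \right)}}\right) + 48 \left(-155\right) = \left(- \frac{53}{-35} + \frac{-6 - -6}{\frac{1}{2} \frac{1}{-8}}\right) + 48 \left(-155\right) = \left(\left(-53\right) \left(- \frac{1}{35}\right) + \frac{-6 + 6}{\frac{1}{2} \left(- \frac{1}{8}\right)}\right) - 7440 = \left(\frac{53}{35} + \frac{0}{- \frac{1}{16}}\right) - 7440 = \left(\frac{53}{35} + 0 \left(-16\right)\right) - 7440 = \left(\frac{53}{35} + 0\right) - 7440 = \frac{53}{35} - 7440 = - \frac{260347}{35}$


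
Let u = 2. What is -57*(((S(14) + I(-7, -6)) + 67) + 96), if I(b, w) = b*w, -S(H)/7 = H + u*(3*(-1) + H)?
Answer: 2679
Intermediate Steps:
S(H) = 42 - 21*H (S(H) = -7*(H + 2*(3*(-1) + H)) = -7*(H + 2*(-3 + H)) = -7*(H + (-6 + 2*H)) = -7*(-6 + 3*H) = 42 - 21*H)
-57*(((S(14) + I(-7, -6)) + 67) + 96) = -57*((((42 - 21*14) - 7*(-6)) + 67) + 96) = -57*((((42 - 294) + 42) + 67) + 96) = -57*(((-252 + 42) + 67) + 96) = -57*((-210 + 67) + 96) = -57*(-143 + 96) = -57*(-47) = 2679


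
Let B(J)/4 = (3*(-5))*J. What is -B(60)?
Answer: 3600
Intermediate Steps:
B(J) = -60*J (B(J) = 4*((3*(-5))*J) = 4*(-15*J) = -60*J)
-B(60) = -(-60)*60 = -1*(-3600) = 3600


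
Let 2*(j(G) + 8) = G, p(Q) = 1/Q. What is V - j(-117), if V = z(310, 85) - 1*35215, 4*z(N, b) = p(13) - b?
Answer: -914413/26 ≈ -35170.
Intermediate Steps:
j(G) = -8 + G/2
z(N, b) = 1/52 - b/4 (z(N, b) = (1/13 - b)/4 = 1/52 - b/4)
V = -458071/13 (V = (1/52 - 1/4*85) - 1*35215 = (1/52 - 85/4) - 35215 = -276/13 - 35215 = -458071/13 ≈ -35236.)
V - j(-117) = -458071/13 - (-8 + (1/2)*(-117)) = -458071/13 - (-8 - 117/2) = -458071/13 - 1*(-133/2) = -458071/13 + 133/2 = -914413/26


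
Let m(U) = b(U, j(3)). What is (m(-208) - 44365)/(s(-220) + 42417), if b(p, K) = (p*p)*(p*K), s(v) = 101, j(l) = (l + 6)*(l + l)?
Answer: -485985613/42518 ≈ -11430.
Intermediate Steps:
j(l) = 2*l*(6 + l) (j(l) = (6 + l)*(2*l) = 2*l*(6 + l))
b(p, K) = K*p³ (b(p, K) = p²*(K*p) = K*p³)
m(U) = 54*U³ (m(U) = (2*3*(6 + 3))*U³ = (2*3*9)*U³ = 54*U³)
(m(-208) - 44365)/(s(-220) + 42417) = (54*(-208)³ - 44365)/(101 + 42417) = (54*(-8998912) - 44365)/42518 = (-485941248 - 44365)*(1/42518) = -485985613*1/42518 = -485985613/42518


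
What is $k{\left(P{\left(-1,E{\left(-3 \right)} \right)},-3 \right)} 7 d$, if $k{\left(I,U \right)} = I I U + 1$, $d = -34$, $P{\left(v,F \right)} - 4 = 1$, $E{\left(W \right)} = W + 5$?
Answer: $17612$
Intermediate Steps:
$E{\left(W \right)} = 5 + W$
$P{\left(v,F \right)} = 5$ ($P{\left(v,F \right)} = 4 + 1 = 5$)
$k{\left(I,U \right)} = 1 + U I^{2}$ ($k{\left(I,U \right)} = I^{2} U + 1 = U I^{2} + 1 = 1 + U I^{2}$)
$k{\left(P{\left(-1,E{\left(-3 \right)} \right)},-3 \right)} 7 d = \left(1 - 3 \cdot 5^{2}\right) 7 \left(-34\right) = \left(1 - 75\right) 7 \left(-34\right) = \left(-74\right) 7 \left(-34\right) = \left(-518\right) \left(-34\right) = 17612$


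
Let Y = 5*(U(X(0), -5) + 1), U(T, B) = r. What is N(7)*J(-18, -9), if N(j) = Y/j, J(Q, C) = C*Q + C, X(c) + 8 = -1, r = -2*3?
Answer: -3825/7 ≈ -546.43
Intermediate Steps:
r = -6
X(c) = -9 (X(c) = -8 - 1 = -9)
U(T, B) = -6
J(Q, C) = C + C*Q
Y = -25 (Y = 5*(-6 + 1) = 5*(-5) = -25)
N(j) = -25/j
N(7)*J(-18, -9) = (-25/7)*(-9*(1 - 18)) = (-25*⅐)*(-9*(-17)) = -25/7*153 = -3825/7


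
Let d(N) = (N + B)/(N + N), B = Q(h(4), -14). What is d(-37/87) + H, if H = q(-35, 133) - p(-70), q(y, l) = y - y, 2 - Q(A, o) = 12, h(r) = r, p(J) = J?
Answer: 6087/74 ≈ 82.257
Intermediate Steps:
Q(A, o) = -10 (Q(A, o) = 2 - 1*12 = 2 - 12 = -10)
B = -10
q(y, l) = 0
H = 70 (H = 0 - 1*(-70) = 0 + 70 = 70)
d(N) = (-10 + N)/(2*N) (d(N) = (N - 10)/(N + N) = (-10 + N)/((2*N)) = (-10 + N)*(1/(2*N)) = (-10 + N)/(2*N))
d(-37/87) + H = (-10 - 37/87)/(2*((-37/87))) + 70 = (-10 - 37*1/87)/(2*((-37*1/87))) + 70 = (-10 - 37/87)/(2*(-37/87)) + 70 = (1/2)*(-87/37)*(-907/87) + 70 = 907/74 + 70 = 6087/74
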